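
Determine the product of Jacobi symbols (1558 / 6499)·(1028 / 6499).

By multiplicativity, (1558·1028 / 6499) = (1558 / 6499)·(1028 / 6499).
First factor (1558 / 6499):
(1558 / 6499)
  = -(779 / 6499)    [6499 ≡ 3 mod 8 ⇒ (2 / 6499) = -1]
  = (6499 / 779)    [QR: both ≡ 3 mod 4, sign flips]
  = (267 / 779)    [6499 ≡ 267 mod 779]
  = -(779 / 267)    [QR: both ≡ 3 mod 4, sign flips]
  = -(245 / 267)    [779 ≡ 245 mod 267]
  = -(267 / 245)    [QR: 245 ≡ 1 mod 4, sign kept]
  = -(22 / 245)    [267 ≡ 22 mod 245]
  = (11 / 245)    [245 ≡ 5 mod 8 ⇒ (2 / 245) = -1]
  = (245 / 11)    [QR: 245 ≡ 1 mod 4, sign kept]
  = (3 / 11)    [245 ≡ 3 mod 11]
  = -(11 / 3)    [QR: both ≡ 3 mod 4, sign flips]
  = -(2 / 3)    [11 ≡ 2 mod 3]
  = (1 / 3)    [3 ≡ 3 mod 8 ⇒ (2 / 3) = -1]
  = 1    [(1 / 3) = 1]
Second factor (1028 / 6499):
(1028 / 6499)
  = (257 / 6499)    [6499 ≡ 3 mod 8 ⇒ (2 / 6499)^2 = +1]
  = (6499 / 257)    [QR: 257 ≡ 1 mod 4, sign kept]
  = (74 / 257)    [6499 ≡ 74 mod 257]
  = (37 / 257)    [257 ≡ 1 mod 8 ⇒ (2 / 257) = +1]
  = (257 / 37)    [QR: 37 ≡ 1 mod 4, sign kept]
  = (35 / 37)    [257 ≡ 35 mod 37]
  = (37 / 35)    [QR: 37 ≡ 1 mod 4, sign kept]
  = (2 / 35)    [37 ≡ 2 mod 35]
  = -(1 / 35)    [35 ≡ 3 mod 8 ⇒ (2 / 35) = -1]
  = -1    [(1 / 35) = 1]
Product: (1)·(-1) = -1.

-1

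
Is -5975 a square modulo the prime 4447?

Pull out -1: (-5975|4447) = (-1|4447)·(5975|4447). Since 4447 ≡ 3 (mod 4), (-1|4447) = -1. Now have -(5975|4447).
Reduce the numerator: 5975 ≡ 1528 (mod 4447), so (5975|4447) = (1528|4447).
Factor out 2: 1528 = 2^3·191. Since 4447 ≡ 7 (mod 8), (2|4447) = +1, and (2|4447)^3 = +1. Now have -(191|4447).
Both 191 ≡ 3 and 4447 ≡ 3 (mod 4), so reciprocity gives (191|4447) = -(4447|191). Reduce: 4447 ≡ 54 (mod 191). Now have (54|191).
Factor out 2: 54 = 2·27. Since 191 ≡ 7 (mod 8), (2|191) = +1. Now have (27|191).
Both 27 ≡ 3 and 191 ≡ 3 (mod 4), so reciprocity gives (27|191) = -(191|27). Reduce: 191 ≡ 2 (mod 27). Now have -(2|27).
Factor out 2: 2 = 2. Since 27 ≡ 3 (mod 8), (2|27) = -1. Now have (1|27).
(1|27) = 1. Collecting the sign factors: 1.
(-5975|4447) = 1, and 4447 is prime, so -5975 is a quadratic residue mod 4447.

yes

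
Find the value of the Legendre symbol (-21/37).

1

(-21/37)
  = (16/37)    [-21 ≡ 16 mod 37]
  = (1/37)    [37 ≡ 5 mod 8 ⇒ (2/37)^4 = +1]
  = 1    [(1/37) = 1]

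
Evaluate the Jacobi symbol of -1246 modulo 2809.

1

Reduce the numerator: -1246 ≡ 1563 (mod 2809), so (-1246/2809) = (1563/2809).
2809 ≡ 1 (mod 4), so quadratic reciprocity gives (1563/2809) = (2809/1563). Reduce: 2809 ≡ 1246 (mod 1563). Now have (1246/1563).
Factor out 2: 1246 = 2·623. Since 1563 ≡ 3 (mod 8), (2/1563) = -1. Now have -(623/1563).
Both 623 ≡ 3 and 1563 ≡ 3 (mod 4), so reciprocity gives (623/1563) = -(1563/623). Reduce: 1563 ≡ 317 (mod 623). Now have (317/623).
317 ≡ 1 (mod 4), so quadratic reciprocity gives (317/623) = (623/317). Reduce: 623 ≡ 306 (mod 317). Now have (306/317).
Factor out 2: 306 = 2·153. Since 317 ≡ 5 (mod 8), (2/317) = -1. Now have -(153/317).
153 ≡ 1 (mod 4), so quadratic reciprocity gives (153/317) = (317/153). Reduce: 317 ≡ 11 (mod 153). Now have -(11/153).
153 ≡ 1 (mod 4), so quadratic reciprocity gives (11/153) = (153/11). Reduce: 153 ≡ 10 (mod 11). Now have -(10/11).
Factor out 2: 10 = 2·5. Since 11 ≡ 3 (mod 8), (2/11) = -1. Now have (5/11).
5 ≡ 1 (mod 4), so quadratic reciprocity gives (5/11) = (11/5). Reduce: 11 ≡ 1 (mod 5). Now have (1/5).
(1/5) = 1. Collecting the sign factors: 1.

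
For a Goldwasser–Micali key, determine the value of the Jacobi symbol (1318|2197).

Factor out 2: 1318 = 2·659. Since 2197 ≡ 5 (mod 8), (2|2197) = -1. Now have -(659|2197).
2197 ≡ 1 (mod 4), so quadratic reciprocity gives (659|2197) = (2197|659). Reduce: 2197 ≡ 220 (mod 659). Now have -(220|659).
Factor out 2: 220 = 2^2·55. Since 659 ≡ 3 (mod 8), (2|659) = -1, and (2|659)^2 = +1. Now have -(55|659).
Both 55 ≡ 3 and 659 ≡ 3 (mod 4), so reciprocity gives (55|659) = -(659|55). Reduce: 659 ≡ 54 (mod 55). Now have (54|55).
Factor out 2: 54 = 2·27. Since 55 ≡ 7 (mod 8), (2|55) = +1. Now have (27|55).
Both 27 ≡ 3 and 55 ≡ 3 (mod 4), so reciprocity gives (27|55) = -(55|27). Reduce: 55 ≡ 1 (mod 27). Now have -(1|27).
(1|27) = 1. Collecting the sign factors: -1.

-1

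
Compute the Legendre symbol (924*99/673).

By multiplicativity, (924·99/673) = (924/673)·(99/673).
First factor (924/673):
(924/673)
  = (251/673)    [924 ≡ 251 mod 673]
  = (673/251)    [QR: 673 ≡ 1 mod 4, sign kept]
  = (171/251)    [673 ≡ 171 mod 251]
  = -(251/171)    [QR: both ≡ 3 mod 4, sign flips]
  = -(80/171)    [251 ≡ 80 mod 171]
  = -(5/171)    [171 ≡ 3 mod 8 ⇒ (2/171)^4 = +1]
  = -(171/5)    [QR: 5 ≡ 1 mod 4, sign kept]
  = -(1/5)    [171 ≡ 1 mod 5]
  = -1    [(1/5) = 1]
Second factor (99/673):
(99/673)
  = (673/99)    [QR: 673 ≡ 1 mod 4, sign kept]
  = (79/99)    [673 ≡ 79 mod 99]
  = -(99/79)    [QR: both ≡ 3 mod 4, sign flips]
  = -(20/79)    [99 ≡ 20 mod 79]
  = -(5/79)    [79 ≡ 7 mod 8 ⇒ (2/79)^2 = +1]
  = -(79/5)    [QR: 5 ≡ 1 mod 4, sign kept]
  = -(4/5)    [79 ≡ 4 mod 5]
  = -(1/5)    [5 ≡ 5 mod 8 ⇒ (2/5)^2 = +1]
  = -1    [(1/5) = 1]
Product: (-1)·(-1) = 1.

1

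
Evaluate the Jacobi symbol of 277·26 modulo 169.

0

By multiplicativity, (277·26 / 169) = (277 / 169)·(26 / 169).
First factor (277 / 169):
Reduce the numerator: 277 ≡ 108 (mod 169), so (277 / 169) = (108 / 169).
Factor out 2: 108 = 2^2·27. Since 169 ≡ 1 (mod 8), (2 / 169) = +1, and (2 / 169)^2 = +1. Now have (27 / 169).
169 ≡ 1 (mod 4), so quadratic reciprocity gives (27 / 169) = (169 / 27). Reduce: 169 ≡ 7 (mod 27). Now have (7 / 27).
Both 7 ≡ 3 and 27 ≡ 3 (mod 4), so reciprocity gives (7 / 27) = -(27 / 7). Reduce: 27 ≡ 6 (mod 7). Now have -(6 / 7).
Factor out 2: 6 = 2·3. Since 7 ≡ 7 (mod 8), (2 / 7) = +1. Now have -(3 / 7).
Both 3 ≡ 3 and 7 ≡ 3 (mod 4), so reciprocity gives (3 / 7) = -(7 / 3). Reduce: 7 ≡ 1 (mod 3). Now have (1 / 3).
(1 / 3) = 1. Collecting the sign factors: 1.
Second factor (26 / 169):
Factor out 2: 26 = 2·13. Since 169 ≡ 1 (mod 8), (2 / 169) = +1. Now have (13 / 169).
13 ≡ 1 (mod 4), so quadratic reciprocity gives (13 / 169) = (169 / 13). Reduce: 169 ≡ 0 (mod 13). Now have (0 / 13).
The numerator is now 0 with denominator 13 > 1: the symbol is 0.
Product: (1)·(0) = 0.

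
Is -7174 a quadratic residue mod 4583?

Reduce the numerator: -7174 ≡ 1992 (mod 4583), so (-7174/4583) = (1992/4583).
Factor out 2: 1992 = 2^3·249. Since 4583 ≡ 7 (mod 8), (2/4583) = +1, and (2/4583)^3 = +1. Now have (249/4583).
249 ≡ 1 (mod 4), so quadratic reciprocity gives (249/4583) = (4583/249). Reduce: 4583 ≡ 101 (mod 249). Now have (101/249).
101 ≡ 1 (mod 4), so quadratic reciprocity gives (101/249) = (249/101). Reduce: 249 ≡ 47 (mod 101). Now have (47/101).
101 ≡ 1 (mod 4), so quadratic reciprocity gives (47/101) = (101/47). Reduce: 101 ≡ 7 (mod 47). Now have (7/47).
Both 7 ≡ 3 and 47 ≡ 3 (mod 4), so reciprocity gives (7/47) = -(47/7). Reduce: 47 ≡ 5 (mod 7). Now have -(5/7).
5 ≡ 1 (mod 4), so quadratic reciprocity gives (5/7) = (7/5). Reduce: 7 ≡ 2 (mod 5). Now have -(2/5).
Factor out 2: 2 = 2. Since 5 ≡ 5 (mod 8), (2/5) = -1. Now have (1/5).
(1/5) = 1. Collecting the sign factors: 1.
The Legendre symbol is 1, so x^2 ≡ -7174 (mod 4583) has solution.

yes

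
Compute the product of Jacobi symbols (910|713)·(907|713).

1

By multiplicativity, (910·907|713) = (910|713)·(907|713).
First factor (910|713):
Reduce the numerator: 910 ≡ 197 (mod 713), so (910|713) = (197|713).
197 ≡ 1 (mod 4), so quadratic reciprocity gives (197|713) = (713|197). Reduce: 713 ≡ 122 (mod 197). Now have (122|197).
Factor out 2: 122 = 2·61. Since 197 ≡ 5 (mod 8), (2|197) = -1. Now have -(61|197).
61 ≡ 1 (mod 4), so quadratic reciprocity gives (61|197) = (197|61). Reduce: 197 ≡ 14 (mod 61). Now have -(14|61).
Factor out 2: 14 = 2·7. Since 61 ≡ 5 (mod 8), (2|61) = -1. Now have (7|61).
61 ≡ 1 (mod 4), so quadratic reciprocity gives (7|61) = (61|7). Reduce: 61 ≡ 5 (mod 7). Now have (5|7).
5 ≡ 1 (mod 4), so quadratic reciprocity gives (5|7) = (7|5). Reduce: 7 ≡ 2 (mod 5). Now have (2|5).
Factor out 2: 2 = 2. Since 5 ≡ 5 (mod 8), (2|5) = -1. Now have -(1|5).
(1|5) = 1. Collecting the sign factors: -1.
Second factor (907|713):
Reduce the numerator: 907 ≡ 194 (mod 713), so (907|713) = (194|713).
Factor out 2: 194 = 2·97. Since 713 ≡ 1 (mod 8), (2|713) = +1. Now have (97|713).
97 ≡ 1 (mod 4), so quadratic reciprocity gives (97|713) = (713|97). Reduce: 713 ≡ 34 (mod 97). Now have (34|97).
Factor out 2: 34 = 2·17. Since 97 ≡ 1 (mod 8), (2|97) = +1. Now have (17|97).
17 ≡ 1 (mod 4), so quadratic reciprocity gives (17|97) = (97|17). Reduce: 97 ≡ 12 (mod 17). Now have (12|17).
Factor out 2: 12 = 2^2·3. Since 17 ≡ 1 (mod 8), (2|17) = +1, and (2|17)^2 = +1. Now have (3|17).
17 ≡ 1 (mod 4), so quadratic reciprocity gives (3|17) = (17|3). Reduce: 17 ≡ 2 (mod 3). Now have (2|3).
Factor out 2: 2 = 2. Since 3 ≡ 3 (mod 8), (2|3) = -1. Now have -(1|3).
(1|3) = 1. Collecting the sign factors: -1.
Product: (-1)·(-1) = 1.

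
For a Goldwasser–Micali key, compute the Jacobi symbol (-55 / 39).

-1

(-55 / 39)
  = (23 / 39)    [-55 ≡ 23 mod 39]
  = -(39 / 23)    [QR: both ≡ 3 mod 4, sign flips]
  = -(16 / 23)    [39 ≡ 16 mod 23]
  = -(1 / 23)    [23 ≡ 7 mod 8 ⇒ (2 / 23)^4 = +1]
  = -1    [(1 / 23) = 1]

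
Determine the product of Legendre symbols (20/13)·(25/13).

-1

By multiplicativity, (20·25/13) = (20/13)·(25/13).
First factor (20/13):
Reduce the numerator: 20 ≡ 7 (mod 13), so (20/13) = (7/13).
13 ≡ 1 (mod 4), so quadratic reciprocity gives (7/13) = (13/7). Reduce: 13 ≡ 6 (mod 7). Now have (6/7).
Factor out 2: 6 = 2·3. Since 7 ≡ 7 (mod 8), (2/7) = +1. Now have (3/7).
Both 3 ≡ 3 and 7 ≡ 3 (mod 4), so reciprocity gives (3/7) = -(7/3). Reduce: 7 ≡ 1 (mod 3). Now have -(1/3).
(1/3) = 1. Collecting the sign factors: -1.
Second factor (25/13):
Reduce the numerator: 25 ≡ 12 (mod 13), so (25/13) = (12/13).
Factor out 2: 12 = 2^2·3. Since 13 ≡ 5 (mod 8), (2/13) = -1, and (2/13)^2 = +1. Now have (3/13).
13 ≡ 1 (mod 4), so quadratic reciprocity gives (3/13) = (13/3). Reduce: 13 ≡ 1 (mod 3). Now have (1/3).
(1/3) = 1. Collecting the sign factors: 1.
Product: (-1)·(1) = -1.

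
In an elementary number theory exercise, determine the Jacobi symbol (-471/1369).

1

Pull out -1: (-471/1369) = (-1/1369)·(471/1369). Since 1369 ≡ 1 (mod 4), (-1/1369) = +1. Now have (471/1369).
1369 ≡ 1 (mod 4), so quadratic reciprocity gives (471/1369) = (1369/471). Reduce: 1369 ≡ 427 (mod 471). Now have (427/471).
Both 427 ≡ 3 and 471 ≡ 3 (mod 4), so reciprocity gives (427/471) = -(471/427). Reduce: 471 ≡ 44 (mod 427). Now have -(44/427).
Factor out 2: 44 = 2^2·11. Since 427 ≡ 3 (mod 8), (2/427) = -1, and (2/427)^2 = +1. Now have -(11/427).
Both 11 ≡ 3 and 427 ≡ 3 (mod 4), so reciprocity gives (11/427) = -(427/11). Reduce: 427 ≡ 9 (mod 11). Now have (9/11).
9 ≡ 1 (mod 4), so quadratic reciprocity gives (9/11) = (11/9). Reduce: 11 ≡ 2 (mod 9). Now have (2/9).
Factor out 2: 2 = 2. Since 9 ≡ 1 (mod 8), (2/9) = +1. Now have (1/9).
(1/9) = 1. Collecting the sign factors: 1.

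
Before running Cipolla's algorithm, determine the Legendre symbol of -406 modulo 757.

Reduce the numerator: -406 ≡ 351 (mod 757), so (-406 / 757) = (351 / 757).
757 ≡ 1 (mod 4), so quadratic reciprocity gives (351 / 757) = (757 / 351). Reduce: 757 ≡ 55 (mod 351). Now have (55 / 351).
Both 55 ≡ 3 and 351 ≡ 3 (mod 4), so reciprocity gives (55 / 351) = -(351 / 55). Reduce: 351 ≡ 21 (mod 55). Now have -(21 / 55).
21 ≡ 1 (mod 4), so quadratic reciprocity gives (21 / 55) = (55 / 21). Reduce: 55 ≡ 13 (mod 21). Now have -(13 / 21).
13 ≡ 1 (mod 4), so quadratic reciprocity gives (13 / 21) = (21 / 13). Reduce: 21 ≡ 8 (mod 13). Now have -(8 / 13).
Factor out 2: 8 = 2^3. Since 13 ≡ 5 (mod 8), (2 / 13) = -1, and (2 / 13)^3 = -1. Now have (1 / 13).
(1 / 13) = 1. Collecting the sign factors: 1.

1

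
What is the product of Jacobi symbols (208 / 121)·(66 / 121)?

0

By multiplicativity, (208·66 / 121) = (208 / 121)·(66 / 121).
First factor (208 / 121):
(208 / 121)
  = (87 / 121)    [208 ≡ 87 mod 121]
  = (121 / 87)    [QR: 121 ≡ 1 mod 4, sign kept]
  = (34 / 87)    [121 ≡ 34 mod 87]
  = (17 / 87)    [87 ≡ 7 mod 8 ⇒ (2 / 87) = +1]
  = (87 / 17)    [QR: 17 ≡ 1 mod 4, sign kept]
  = (2 / 17)    [87 ≡ 2 mod 17]
  = (1 / 17)    [17 ≡ 1 mod 8 ⇒ (2 / 17) = +1]
  = 1    [(1 / 17) = 1]
Second factor (66 / 121):
(66 / 121)
  = (33 / 121)    [121 ≡ 1 mod 8 ⇒ (2 / 121) = +1]
  = (121 / 33)    [QR: 33 ≡ 1 mod 4, sign kept]
  = (22 / 33)    [121 ≡ 22 mod 33]
  = (11 / 33)    [33 ≡ 1 mod 8 ⇒ (2 / 33) = +1]
  = (33 / 11)    [QR: 33 ≡ 1 mod 4, sign kept]
  = (0 / 11)    [33 ≡ 0 mod 11]
  = 0    [numerator 0, gcd > 1]
Product: (1)·(0) = 0.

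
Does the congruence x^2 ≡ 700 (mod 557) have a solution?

yes

(700|557)
  = (143|557)    [700 ≡ 143 mod 557]
  = (557|143)    [QR: 557 ≡ 1 mod 4, sign kept]
  = (128|143)    [557 ≡ 128 mod 143]
  = (1|143)    [143 ≡ 7 mod 8 ⇒ (2|143)^7 = +1]
  = 1    [(1|143) = 1]
(700|557) = 1, and 557 is prime, so 700 is a quadratic residue mod 557.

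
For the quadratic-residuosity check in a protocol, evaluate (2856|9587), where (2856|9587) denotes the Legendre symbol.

Factor out 2: 2856 = 2^3·357. Since 9587 ≡ 3 (mod 8), (2|9587) = -1, and (2|9587)^3 = -1. Now have -(357|9587).
357 ≡ 1 (mod 4), so quadratic reciprocity gives (357|9587) = (9587|357). Reduce: 9587 ≡ 305 (mod 357). Now have -(305|357).
305 ≡ 1 (mod 4), so quadratic reciprocity gives (305|357) = (357|305). Reduce: 357 ≡ 52 (mod 305). Now have -(52|305).
Factor out 2: 52 = 2^2·13. Since 305 ≡ 1 (mod 8), (2|305) = +1, and (2|305)^2 = +1. Now have -(13|305).
13 ≡ 1 (mod 4), so quadratic reciprocity gives (13|305) = (305|13). Reduce: 305 ≡ 6 (mod 13). Now have -(6|13).
Factor out 2: 6 = 2·3. Since 13 ≡ 5 (mod 8), (2|13) = -1. Now have (3|13).
13 ≡ 1 (mod 4), so quadratic reciprocity gives (3|13) = (13|3). Reduce: 13 ≡ 1 (mod 3). Now have (1|3).
(1|3) = 1. Collecting the sign factors: 1.

1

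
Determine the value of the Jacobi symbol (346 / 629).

1

Factor out 2: 346 = 2·173. Since 629 ≡ 5 (mod 8), (2 / 629) = -1. Now have -(173 / 629).
173 ≡ 1 (mod 4), so quadratic reciprocity gives (173 / 629) = (629 / 173). Reduce: 629 ≡ 110 (mod 173). Now have -(110 / 173).
Factor out 2: 110 = 2·55. Since 173 ≡ 5 (mod 8), (2 / 173) = -1. Now have (55 / 173).
173 ≡ 1 (mod 4), so quadratic reciprocity gives (55 / 173) = (173 / 55). Reduce: 173 ≡ 8 (mod 55). Now have (8 / 55).
Factor out 2: 8 = 2^3. Since 55 ≡ 7 (mod 8), (2 / 55) = +1, and (2 / 55)^3 = +1. Now have (1 / 55).
(1 / 55) = 1. Collecting the sign factors: 1.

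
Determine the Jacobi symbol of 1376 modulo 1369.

1

Reduce the numerator: 1376 ≡ 7 (mod 1369), so (1376 / 1369) = (7 / 1369).
1369 ≡ 1 (mod 4), so quadratic reciprocity gives (7 / 1369) = (1369 / 7). Reduce: 1369 ≡ 4 (mod 7). Now have (4 / 7).
Factor out 2: 4 = 2^2. Since 7 ≡ 7 (mod 8), (2 / 7) = +1, and (2 / 7)^2 = +1. Now have (1 / 7).
(1 / 7) = 1. Collecting the sign factors: 1.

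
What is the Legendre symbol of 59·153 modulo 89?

By multiplicativity, (59·153|89) = (59|89)·(153|89).
First factor (59|89):
(59|89)
  = (89|59)    [QR: 89 ≡ 1 mod 4, sign kept]
  = (30|59)    [89 ≡ 30 mod 59]
  = -(15|59)    [59 ≡ 3 mod 8 ⇒ (2|59) = -1]
  = (59|15)    [QR: both ≡ 3 mod 4, sign flips]
  = (14|15)    [59 ≡ 14 mod 15]
  = (7|15)    [15 ≡ 7 mod 8 ⇒ (2|15) = +1]
  = -(15|7)    [QR: both ≡ 3 mod 4, sign flips]
  = -(1|7)    [15 ≡ 1 mod 7]
  = -1    [(1|7) = 1]
Second factor (153|89):
(153|89)
  = (64|89)    [153 ≡ 64 mod 89]
  = (1|89)    [89 ≡ 1 mod 8 ⇒ (2|89)^6 = +1]
  = 1    [(1|89) = 1]
Product: (-1)·(1) = -1.

-1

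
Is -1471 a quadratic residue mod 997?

no

(-1471/997)
  = (1471/997)    [997 ≡ 1 mod 4 ⇒ (-1/997) = +1]
  = (474/997)    [1471 ≡ 474 mod 997]
  = -(237/997)    [997 ≡ 5 mod 8 ⇒ (2/997) = -1]
  = -(997/237)    [QR: 237 ≡ 1 mod 4, sign kept]
  = -(49/237)    [997 ≡ 49 mod 237]
  = -(237/49)    [QR: 49 ≡ 1 mod 4, sign kept]
  = -(41/49)    [237 ≡ 41 mod 49]
  = -(49/41)    [QR: 41 ≡ 1 mod 4, sign kept]
  = -(8/41)    [49 ≡ 8 mod 41]
  = -(1/41)    [41 ≡ 1 mod 8 ⇒ (2/41)^3 = +1]
  = -1    [(1/41) = 1]
The Legendre symbol is -1, so x^2 ≡ -1471 (mod 997) has no solution.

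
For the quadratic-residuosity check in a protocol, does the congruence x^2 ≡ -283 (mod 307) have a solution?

yes

Pull out -1: (-283|307) = (-1|307)·(283|307). Since 307 ≡ 3 (mod 4), (-1|307) = -1. Now have -(283|307).
Both 283 ≡ 3 and 307 ≡ 3 (mod 4), so reciprocity gives (283|307) = -(307|283). Reduce: 307 ≡ 24 (mod 283). Now have (24|283).
Factor out 2: 24 = 2^3·3. Since 283 ≡ 3 (mod 8), (2|283) = -1, and (2|283)^3 = -1. Now have -(3|283).
Both 3 ≡ 3 and 283 ≡ 3 (mod 4), so reciprocity gives (3|283) = -(283|3). Reduce: 283 ≡ 1 (mod 3). Now have (1|3).
(1|3) = 1. Collecting the sign factors: 1.
(-283|307) = 1, and 307 is prime, so -283 is a quadratic residue mod 307.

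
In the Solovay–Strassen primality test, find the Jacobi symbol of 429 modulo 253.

(429/253)
  = (176/253)    [429 ≡ 176 mod 253]
  = (11/253)    [253 ≡ 5 mod 8 ⇒ (2/253)^4 = +1]
  = (253/11)    [QR: 253 ≡ 1 mod 4, sign kept]
  = (0/11)    [253 ≡ 0 mod 11]
  = 0    [numerator 0, gcd > 1]

0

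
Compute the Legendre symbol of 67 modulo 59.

(67 / 59)
  = (8 / 59)    [67 ≡ 8 mod 59]
  = -(1 / 59)    [59 ≡ 3 mod 8 ⇒ (2 / 59)^3 = -1]
  = -1    [(1 / 59) = 1]

-1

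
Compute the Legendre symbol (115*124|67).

By multiplicativity, (115·124|67) = (115|67)·(124|67).
First factor (115|67):
Reduce the numerator: 115 ≡ 48 (mod 67), so (115|67) = (48|67).
Factor out 2: 48 = 2^4·3. Since 67 ≡ 3 (mod 8), (2|67) = -1, and (2|67)^4 = +1. Now have (3|67).
Both 3 ≡ 3 and 67 ≡ 3 (mod 4), so reciprocity gives (3|67) = -(67|3). Reduce: 67 ≡ 1 (mod 3). Now have -(1|3).
(1|3) = 1. Collecting the sign factors: -1.
Second factor (124|67):
Reduce the numerator: 124 ≡ 57 (mod 67), so (124|67) = (57|67).
57 ≡ 1 (mod 4), so quadratic reciprocity gives (57|67) = (67|57). Reduce: 67 ≡ 10 (mod 57). Now have (10|57).
Factor out 2: 10 = 2·5. Since 57 ≡ 1 (mod 8), (2|57) = +1. Now have (5|57).
5 ≡ 1 (mod 4), so quadratic reciprocity gives (5|57) = (57|5). Reduce: 57 ≡ 2 (mod 5). Now have (2|5).
Factor out 2: 2 = 2. Since 5 ≡ 5 (mod 8), (2|5) = -1. Now have -(1|5).
(1|5) = 1. Collecting the sign factors: -1.
Product: (-1)·(-1) = 1.

1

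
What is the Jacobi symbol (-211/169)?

(-211/169)
  = (127/169)    [-211 ≡ 127 mod 169]
  = (169/127)    [QR: 169 ≡ 1 mod 4, sign kept]
  = (42/127)    [169 ≡ 42 mod 127]
  = (21/127)    [127 ≡ 7 mod 8 ⇒ (2/127) = +1]
  = (127/21)    [QR: 21 ≡ 1 mod 4, sign kept]
  = (1/21)    [127 ≡ 1 mod 21]
  = 1    [(1/21) = 1]

1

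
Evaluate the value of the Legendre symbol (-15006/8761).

Pull out -1: (-15006/8761) = (-1/8761)·(15006/8761). Since 8761 ≡ 1 (mod 4), (-1/8761) = +1. Now have (15006/8761).
Reduce the numerator: 15006 ≡ 6245 (mod 8761), so (15006/8761) = (6245/8761).
6245 ≡ 1 (mod 4), so quadratic reciprocity gives (6245/8761) = (8761/6245). Reduce: 8761 ≡ 2516 (mod 6245). Now have (2516/6245).
Factor out 2: 2516 = 2^2·629. Since 6245 ≡ 5 (mod 8), (2/6245) = -1, and (2/6245)^2 = +1. Now have (629/6245).
629 ≡ 1 (mod 4), so quadratic reciprocity gives (629/6245) = (6245/629). Reduce: 6245 ≡ 584 (mod 629). Now have (584/629).
Factor out 2: 584 = 2^3·73. Since 629 ≡ 5 (mod 8), (2/629) = -1, and (2/629)^3 = -1. Now have -(73/629).
73 ≡ 1 (mod 4), so quadratic reciprocity gives (73/629) = (629/73). Reduce: 629 ≡ 45 (mod 73). Now have -(45/73).
45 ≡ 1 (mod 4), so quadratic reciprocity gives (45/73) = (73/45). Reduce: 73 ≡ 28 (mod 45). Now have -(28/45).
Factor out 2: 28 = 2^2·7. Since 45 ≡ 5 (mod 8), (2/45) = -1, and (2/45)^2 = +1. Now have -(7/45).
45 ≡ 1 (mod 4), so quadratic reciprocity gives (7/45) = (45/7). Reduce: 45 ≡ 3 (mod 7). Now have -(3/7).
Both 3 ≡ 3 and 7 ≡ 3 (mod 4), so reciprocity gives (3/7) = -(7/3). Reduce: 7 ≡ 1 (mod 3). Now have (1/3).
(1/3) = 1. Collecting the sign factors: 1.

1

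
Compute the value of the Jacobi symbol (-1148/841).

1

(-1148/841)
  = (534/841)    [-1148 ≡ 534 mod 841]
  = (267/841)    [841 ≡ 1 mod 8 ⇒ (2/841) = +1]
  = (841/267)    [QR: 841 ≡ 1 mod 4, sign kept]
  = (40/267)    [841 ≡ 40 mod 267]
  = -(5/267)    [267 ≡ 3 mod 8 ⇒ (2/267)^3 = -1]
  = -(267/5)    [QR: 5 ≡ 1 mod 4, sign kept]
  = -(2/5)    [267 ≡ 2 mod 5]
  = (1/5)    [5 ≡ 5 mod 8 ⇒ (2/5) = -1]
  = 1    [(1/5) = 1]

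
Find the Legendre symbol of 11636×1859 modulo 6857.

By multiplicativity, (11636·1859/6857) = (11636/6857)·(1859/6857).
First factor (11636/6857):
Reduce the numerator: 11636 ≡ 4779 (mod 6857), so (11636/6857) = (4779/6857).
6857 ≡ 1 (mod 4), so quadratic reciprocity gives (4779/6857) = (6857/4779). Reduce: 6857 ≡ 2078 (mod 4779). Now have (2078/4779).
Factor out 2: 2078 = 2·1039. Since 4779 ≡ 3 (mod 8), (2/4779) = -1. Now have -(1039/4779).
Both 1039 ≡ 3 and 4779 ≡ 3 (mod 4), so reciprocity gives (1039/4779) = -(4779/1039). Reduce: 4779 ≡ 623 (mod 1039). Now have (623/1039).
Both 623 ≡ 3 and 1039 ≡ 3 (mod 4), so reciprocity gives (623/1039) = -(1039/623). Reduce: 1039 ≡ 416 (mod 623). Now have -(416/623).
Factor out 2: 416 = 2^5·13. Since 623 ≡ 7 (mod 8), (2/623) = +1, and (2/623)^5 = +1. Now have -(13/623).
13 ≡ 1 (mod 4), so quadratic reciprocity gives (13/623) = (623/13). Reduce: 623 ≡ 12 (mod 13). Now have -(12/13).
Factor out 2: 12 = 2^2·3. Since 13 ≡ 5 (mod 8), (2/13) = -1, and (2/13)^2 = +1. Now have -(3/13).
13 ≡ 1 (mod 4), so quadratic reciprocity gives (3/13) = (13/3). Reduce: 13 ≡ 1 (mod 3). Now have -(1/3).
(1/3) = 1. Collecting the sign factors: -1.
Second factor (1859/6857):
6857 ≡ 1 (mod 4), so quadratic reciprocity gives (1859/6857) = (6857/1859). Reduce: 6857 ≡ 1280 (mod 1859). Now have (1280/1859).
Factor out 2: 1280 = 2^8·5. Since 1859 ≡ 3 (mod 8), (2/1859) = -1, and (2/1859)^8 = +1. Now have (5/1859).
5 ≡ 1 (mod 4), so quadratic reciprocity gives (5/1859) = (1859/5). Reduce: 1859 ≡ 4 (mod 5). Now have (4/5).
Factor out 2: 4 = 2^2. Since 5 ≡ 5 (mod 8), (2/5) = -1, and (2/5)^2 = +1. Now have (1/5).
(1/5) = 1. Collecting the sign factors: 1.
Product: (-1)·(1) = -1.

-1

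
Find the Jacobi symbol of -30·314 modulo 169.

1

By multiplicativity, (-30·314/169) = (-30/169)·(314/169).
First factor (-30/169):
Pull out -1: (-30/169) = (-1/169)·(30/169). Since 169 ≡ 1 (mod 4), (-1/169) = +1. Now have (30/169).
Factor out 2: 30 = 2·15. Since 169 ≡ 1 (mod 8), (2/169) = +1. Now have (15/169).
169 ≡ 1 (mod 4), so quadratic reciprocity gives (15/169) = (169/15). Reduce: 169 ≡ 4 (mod 15). Now have (4/15).
Factor out 2: 4 = 2^2. Since 15 ≡ 7 (mod 8), (2/15) = +1, and (2/15)^2 = +1. Now have (1/15).
(1/15) = 1. Collecting the sign factors: 1.
Second factor (314/169):
Reduce the numerator: 314 ≡ 145 (mod 169), so (314/169) = (145/169).
145 ≡ 1 (mod 4), so quadratic reciprocity gives (145/169) = (169/145). Reduce: 169 ≡ 24 (mod 145). Now have (24/145).
Factor out 2: 24 = 2^3·3. Since 145 ≡ 1 (mod 8), (2/145) = +1, and (2/145)^3 = +1. Now have (3/145).
145 ≡ 1 (mod 4), so quadratic reciprocity gives (3/145) = (145/3). Reduce: 145 ≡ 1 (mod 3). Now have (1/3).
(1/3) = 1. Collecting the sign factors: 1.
Product: (1)·(1) = 1.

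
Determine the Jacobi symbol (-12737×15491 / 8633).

1

By multiplicativity, (-12737·15491 / 8633) = (-12737 / 8633)·(15491 / 8633).
First factor (-12737 / 8633):
Reduce the numerator: -12737 ≡ 4529 (mod 8633), so (-12737 / 8633) = (4529 / 8633).
4529 ≡ 1 (mod 4), so quadratic reciprocity gives (4529 / 8633) = (8633 / 4529). Reduce: 8633 ≡ 4104 (mod 4529). Now have (4104 / 4529).
Factor out 2: 4104 = 2^3·513. Since 4529 ≡ 1 (mod 8), (2 / 4529) = +1, and (2 / 4529)^3 = +1. Now have (513 / 4529).
513 ≡ 1 (mod 4), so quadratic reciprocity gives (513 / 4529) = (4529 / 513). Reduce: 4529 ≡ 425 (mod 513). Now have (425 / 513).
425 ≡ 1 (mod 4), so quadratic reciprocity gives (425 / 513) = (513 / 425). Reduce: 513 ≡ 88 (mod 425). Now have (88 / 425).
Factor out 2: 88 = 2^3·11. Since 425 ≡ 1 (mod 8), (2 / 425) = +1, and (2 / 425)^3 = +1. Now have (11 / 425).
425 ≡ 1 (mod 4), so quadratic reciprocity gives (11 / 425) = (425 / 11). Reduce: 425 ≡ 7 (mod 11). Now have (7 / 11).
Both 7 ≡ 3 and 11 ≡ 3 (mod 4), so reciprocity gives (7 / 11) = -(11 / 7). Reduce: 11 ≡ 4 (mod 7). Now have -(4 / 7).
Factor out 2: 4 = 2^2. Since 7 ≡ 7 (mod 8), (2 / 7) = +1, and (2 / 7)^2 = +1. Now have -(1 / 7).
(1 / 7) = 1. Collecting the sign factors: -1.
Second factor (15491 / 8633):
Reduce the numerator: 15491 ≡ 6858 (mod 8633), so (15491 / 8633) = (6858 / 8633).
Factor out 2: 6858 = 2·3429. Since 8633 ≡ 1 (mod 8), (2 / 8633) = +1. Now have (3429 / 8633).
3429 ≡ 1 (mod 4), so quadratic reciprocity gives (3429 / 8633) = (8633 / 3429). Reduce: 8633 ≡ 1775 (mod 3429). Now have (1775 / 3429).
3429 ≡ 1 (mod 4), so quadratic reciprocity gives (1775 / 3429) = (3429 / 1775). Reduce: 3429 ≡ 1654 (mod 1775). Now have (1654 / 1775).
Factor out 2: 1654 = 2·827. Since 1775 ≡ 7 (mod 8), (2 / 1775) = +1. Now have (827 / 1775).
Both 827 ≡ 3 and 1775 ≡ 3 (mod 4), so reciprocity gives (827 / 1775) = -(1775 / 827). Reduce: 1775 ≡ 121 (mod 827). Now have -(121 / 827).
121 ≡ 1 (mod 4), so quadratic reciprocity gives (121 / 827) = (827 / 121). Reduce: 827 ≡ 101 (mod 121). Now have -(101 / 121).
101 ≡ 1 (mod 4), so quadratic reciprocity gives (101 / 121) = (121 / 101). Reduce: 121 ≡ 20 (mod 101). Now have -(20 / 101).
Factor out 2: 20 = 2^2·5. Since 101 ≡ 5 (mod 8), (2 / 101) = -1, and (2 / 101)^2 = +1. Now have -(5 / 101).
5 ≡ 1 (mod 4), so quadratic reciprocity gives (5 / 101) = (101 / 5). Reduce: 101 ≡ 1 (mod 5). Now have -(1 / 5).
(1 / 5) = 1. Collecting the sign factors: -1.
Product: (-1)·(-1) = 1.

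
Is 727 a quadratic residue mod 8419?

no

Both 727 ≡ 3 and 8419 ≡ 3 (mod 4), so reciprocity gives (727|8419) = -(8419|727). Reduce: 8419 ≡ 422 (mod 727). Now have -(422|727).
Factor out 2: 422 = 2·211. Since 727 ≡ 7 (mod 8), (2|727) = +1. Now have -(211|727).
Both 211 ≡ 3 and 727 ≡ 3 (mod 4), so reciprocity gives (211|727) = -(727|211). Reduce: 727 ≡ 94 (mod 211). Now have (94|211).
Factor out 2: 94 = 2·47. Since 211 ≡ 3 (mod 8), (2|211) = -1. Now have -(47|211).
Both 47 ≡ 3 and 211 ≡ 3 (mod 4), so reciprocity gives (47|211) = -(211|47). Reduce: 211 ≡ 23 (mod 47). Now have (23|47).
Both 23 ≡ 3 and 47 ≡ 3 (mod 4), so reciprocity gives (23|47) = -(47|23). Reduce: 47 ≡ 1 (mod 23). Now have -(1|23).
(1|23) = 1. Collecting the sign factors: -1.
(727|8419) = -1, and 8419 is prime, so 727 is not a quadratic residue mod 8419.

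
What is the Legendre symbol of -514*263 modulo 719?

By multiplicativity, (-514·263|719) = (-514|719)·(263|719).
First factor (-514|719):
Pull out -1: (-514|719) = (-1|719)·(514|719). Since 719 ≡ 3 (mod 4), (-1|719) = -1. Now have -(514|719).
Factor out 2: 514 = 2·257. Since 719 ≡ 7 (mod 8), (2|719) = +1. Now have -(257|719).
257 ≡ 1 (mod 4), so quadratic reciprocity gives (257|719) = (719|257). Reduce: 719 ≡ 205 (mod 257). Now have -(205|257).
205 ≡ 1 (mod 4), so quadratic reciprocity gives (205|257) = (257|205). Reduce: 257 ≡ 52 (mod 205). Now have -(52|205).
Factor out 2: 52 = 2^2·13. Since 205 ≡ 5 (mod 8), (2|205) = -1, and (2|205)^2 = +1. Now have -(13|205).
13 ≡ 1 (mod 4), so quadratic reciprocity gives (13|205) = (205|13). Reduce: 205 ≡ 10 (mod 13). Now have -(10|13).
Factor out 2: 10 = 2·5. Since 13 ≡ 5 (mod 8), (2|13) = -1. Now have (5|13).
5 ≡ 1 (mod 4), so quadratic reciprocity gives (5|13) = (13|5). Reduce: 13 ≡ 3 (mod 5). Now have (3|5).
5 ≡ 1 (mod 4), so quadratic reciprocity gives (3|5) = (5|3). Reduce: 5 ≡ 2 (mod 3). Now have (2|3).
Factor out 2: 2 = 2. Since 3 ≡ 3 (mod 8), (2|3) = -1. Now have -(1|3).
(1|3) = 1. Collecting the sign factors: -1.
Second factor (263|719):
Both 263 ≡ 3 and 719 ≡ 3 (mod 4), so reciprocity gives (263|719) = -(719|263). Reduce: 719 ≡ 193 (mod 263). Now have -(193|263).
193 ≡ 1 (mod 4), so quadratic reciprocity gives (193|263) = (263|193). Reduce: 263 ≡ 70 (mod 193). Now have -(70|193).
Factor out 2: 70 = 2·35. Since 193 ≡ 1 (mod 8), (2|193) = +1. Now have -(35|193).
193 ≡ 1 (mod 4), so quadratic reciprocity gives (35|193) = (193|35). Reduce: 193 ≡ 18 (mod 35). Now have -(18|35).
Factor out 2: 18 = 2·9. Since 35 ≡ 3 (mod 8), (2|35) = -1. Now have (9|35).
9 ≡ 1 (mod 4), so quadratic reciprocity gives (9|35) = (35|9). Reduce: 35 ≡ 8 (mod 9). Now have (8|9).
Factor out 2: 8 = 2^3. Since 9 ≡ 1 (mod 8), (2|9) = +1, and (2|9)^3 = +1. Now have (1|9).
(1|9) = 1. Collecting the sign factors: 1.
Product: (-1)·(1) = -1.

-1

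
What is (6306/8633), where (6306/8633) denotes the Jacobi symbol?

(6306/8633)
  = (3153/8633)    [8633 ≡ 1 mod 8 ⇒ (2/8633) = +1]
  = (8633/3153)    [QR: 3153 ≡ 1 mod 4, sign kept]
  = (2327/3153)    [8633 ≡ 2327 mod 3153]
  = (3153/2327)    [QR: 3153 ≡ 1 mod 4, sign kept]
  = (826/2327)    [3153 ≡ 826 mod 2327]
  = (413/2327)    [2327 ≡ 7 mod 8 ⇒ (2/2327) = +1]
  = (2327/413)    [QR: 413 ≡ 1 mod 4, sign kept]
  = (262/413)    [2327 ≡ 262 mod 413]
  = -(131/413)    [413 ≡ 5 mod 8 ⇒ (2/413) = -1]
  = -(413/131)    [QR: 413 ≡ 1 mod 4, sign kept]
  = -(20/131)    [413 ≡ 20 mod 131]
  = -(5/131)    [131 ≡ 3 mod 8 ⇒ (2/131)^2 = +1]
  = -(131/5)    [QR: 5 ≡ 1 mod 4, sign kept]
  = -(1/5)    [131 ≡ 1 mod 5]
  = -1    [(1/5) = 1]

-1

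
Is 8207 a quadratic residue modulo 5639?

(8207/5639)
  = (2568/5639)    [8207 ≡ 2568 mod 5639]
  = (321/5639)    [5639 ≡ 7 mod 8 ⇒ (2/5639)^3 = +1]
  = (5639/321)    [QR: 321 ≡ 1 mod 4, sign kept]
  = (182/321)    [5639 ≡ 182 mod 321]
  = (91/321)    [321 ≡ 1 mod 8 ⇒ (2/321) = +1]
  = (321/91)    [QR: 321 ≡ 1 mod 4, sign kept]
  = (48/91)    [321 ≡ 48 mod 91]
  = (3/91)    [91 ≡ 3 mod 8 ⇒ (2/91)^4 = +1]
  = -(91/3)    [QR: both ≡ 3 mod 4, sign flips]
  = -(1/3)    [91 ≡ 1 mod 3]
  = -1    [(1/3) = 1]
The Legendre symbol is -1, so x^2 ≡ 8207 (mod 5639) has no solution.

no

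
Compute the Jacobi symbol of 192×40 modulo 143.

-1

By multiplicativity, (192·40|143) = (192|143)·(40|143).
First factor (192|143):
(192|143)
  = (49|143)    [192 ≡ 49 mod 143]
  = (143|49)    [QR: 49 ≡ 1 mod 4, sign kept]
  = (45|49)    [143 ≡ 45 mod 49]
  = (49|45)    [QR: 45 ≡ 1 mod 4, sign kept]
  = (4|45)    [49 ≡ 4 mod 45]
  = (1|45)    [45 ≡ 5 mod 8 ⇒ (2|45)^2 = +1]
  = 1    [(1|45) = 1]
Second factor (40|143):
(40|143)
  = (5|143)    [143 ≡ 7 mod 8 ⇒ (2|143)^3 = +1]
  = (143|5)    [QR: 5 ≡ 1 mod 4, sign kept]
  = (3|5)    [143 ≡ 3 mod 5]
  = (5|3)    [QR: 5 ≡ 1 mod 4, sign kept]
  = (2|3)    [5 ≡ 2 mod 3]
  = -(1|3)    [3 ≡ 3 mod 8 ⇒ (2|3) = -1]
  = -1    [(1|3) = 1]
Product: (1)·(-1) = -1.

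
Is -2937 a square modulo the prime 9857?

no

(-2937/9857)
  = (6920/9857)    [-2937 ≡ 6920 mod 9857]
  = (865/9857)    [9857 ≡ 1 mod 8 ⇒ (2/9857)^3 = +1]
  = (9857/865)    [QR: 865 ≡ 1 mod 4, sign kept]
  = (342/865)    [9857 ≡ 342 mod 865]
  = (171/865)    [865 ≡ 1 mod 8 ⇒ (2/865) = +1]
  = (865/171)    [QR: 865 ≡ 1 mod 4, sign kept]
  = (10/171)    [865 ≡ 10 mod 171]
  = -(5/171)    [171 ≡ 3 mod 8 ⇒ (2/171) = -1]
  = -(171/5)    [QR: 5 ≡ 1 mod 4, sign kept]
  = -(1/5)    [171 ≡ 1 mod 5]
  = -1    [(1/5) = 1]
The Legendre symbol is -1, so x^2 ≡ -2937 (mod 9857) has no solution.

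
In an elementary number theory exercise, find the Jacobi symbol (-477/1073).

1

Reduce the numerator: -477 ≡ 596 (mod 1073), so (-477/1073) = (596/1073).
Factor out 2: 596 = 2^2·149. Since 1073 ≡ 1 (mod 8), (2/1073) = +1, and (2/1073)^2 = +1. Now have (149/1073).
149 ≡ 1 (mod 4), so quadratic reciprocity gives (149/1073) = (1073/149). Reduce: 1073 ≡ 30 (mod 149). Now have (30/149).
Factor out 2: 30 = 2·15. Since 149 ≡ 5 (mod 8), (2/149) = -1. Now have -(15/149).
149 ≡ 1 (mod 4), so quadratic reciprocity gives (15/149) = (149/15). Reduce: 149 ≡ 14 (mod 15). Now have -(14/15).
Factor out 2: 14 = 2·7. Since 15 ≡ 7 (mod 8), (2/15) = +1. Now have -(7/15).
Both 7 ≡ 3 and 15 ≡ 3 (mod 4), so reciprocity gives (7/15) = -(15/7). Reduce: 15 ≡ 1 (mod 7). Now have (1/7).
(1/7) = 1. Collecting the sign factors: 1.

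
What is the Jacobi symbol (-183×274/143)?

-1

By multiplicativity, (-183·274/143) = (-183/143)·(274/143).
First factor (-183/143):
Reduce the numerator: -183 ≡ 103 (mod 143), so (-183/143) = (103/143).
Both 103 ≡ 3 and 143 ≡ 3 (mod 4), so reciprocity gives (103/143) = -(143/103). Reduce: 143 ≡ 40 (mod 103). Now have -(40/103).
Factor out 2: 40 = 2^3·5. Since 103 ≡ 7 (mod 8), (2/103) = +1, and (2/103)^3 = +1. Now have -(5/103).
5 ≡ 1 (mod 4), so quadratic reciprocity gives (5/103) = (103/5). Reduce: 103 ≡ 3 (mod 5). Now have -(3/5).
5 ≡ 1 (mod 4), so quadratic reciprocity gives (3/5) = (5/3). Reduce: 5 ≡ 2 (mod 3). Now have -(2/3).
Factor out 2: 2 = 2. Since 3 ≡ 3 (mod 8), (2/3) = -1. Now have (1/3).
(1/3) = 1. Collecting the sign factors: 1.
Second factor (274/143):
Reduce the numerator: 274 ≡ 131 (mod 143), so (274/143) = (131/143).
Both 131 ≡ 3 and 143 ≡ 3 (mod 4), so reciprocity gives (131/143) = -(143/131). Reduce: 143 ≡ 12 (mod 131). Now have -(12/131).
Factor out 2: 12 = 2^2·3. Since 131 ≡ 3 (mod 8), (2/131) = -1, and (2/131)^2 = +1. Now have -(3/131).
Both 3 ≡ 3 and 131 ≡ 3 (mod 4), so reciprocity gives (3/131) = -(131/3). Reduce: 131 ≡ 2 (mod 3). Now have (2/3).
Factor out 2: 2 = 2. Since 3 ≡ 3 (mod 8), (2/3) = -1. Now have -(1/3).
(1/3) = 1. Collecting the sign factors: -1.
Product: (1)·(-1) = -1.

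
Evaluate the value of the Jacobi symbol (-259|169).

Pull out -1: (-259|169) = (-1|169)·(259|169). Since 169 ≡ 1 (mod 4), (-1|169) = +1. Now have (259|169).
Reduce the numerator: 259 ≡ 90 (mod 169), so (259|169) = (90|169).
Factor out 2: 90 = 2·45. Since 169 ≡ 1 (mod 8), (2|169) = +1. Now have (45|169).
45 ≡ 1 (mod 4), so quadratic reciprocity gives (45|169) = (169|45). Reduce: 169 ≡ 34 (mod 45). Now have (34|45).
Factor out 2: 34 = 2·17. Since 45 ≡ 5 (mod 8), (2|45) = -1. Now have -(17|45).
17 ≡ 1 (mod 4), so quadratic reciprocity gives (17|45) = (45|17). Reduce: 45 ≡ 11 (mod 17). Now have -(11|17).
17 ≡ 1 (mod 4), so quadratic reciprocity gives (11|17) = (17|11). Reduce: 17 ≡ 6 (mod 11). Now have -(6|11).
Factor out 2: 6 = 2·3. Since 11 ≡ 3 (mod 8), (2|11) = -1. Now have (3|11).
Both 3 ≡ 3 and 11 ≡ 3 (mod 4), so reciprocity gives (3|11) = -(11|3). Reduce: 11 ≡ 2 (mod 3). Now have -(2|3).
Factor out 2: 2 = 2. Since 3 ≡ 3 (mod 8), (2|3) = -1. Now have (1|3).
(1|3) = 1. Collecting the sign factors: 1.

1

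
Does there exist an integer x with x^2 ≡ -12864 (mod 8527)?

yes

Pull out -1: (-12864|8527) = (-1|8527)·(12864|8527). Since 8527 ≡ 3 (mod 4), (-1|8527) = -1. Now have -(12864|8527).
Reduce the numerator: 12864 ≡ 4337 (mod 8527), so (12864|8527) = (4337|8527).
4337 ≡ 1 (mod 4), so quadratic reciprocity gives (4337|8527) = (8527|4337). Reduce: 8527 ≡ 4190 (mod 4337). Now have -(4190|4337).
Factor out 2: 4190 = 2·2095. Since 4337 ≡ 1 (mod 8), (2|4337) = +1. Now have -(2095|4337).
4337 ≡ 1 (mod 4), so quadratic reciprocity gives (2095|4337) = (4337|2095). Reduce: 4337 ≡ 147 (mod 2095). Now have -(147|2095).
Both 147 ≡ 3 and 2095 ≡ 3 (mod 4), so reciprocity gives (147|2095) = -(2095|147). Reduce: 2095 ≡ 37 (mod 147). Now have (37|147).
37 ≡ 1 (mod 4), so quadratic reciprocity gives (37|147) = (147|37). Reduce: 147 ≡ 36 (mod 37). Now have (36|37).
Factor out 2: 36 = 2^2·9. Since 37 ≡ 5 (mod 8), (2|37) = -1, and (2|37)^2 = +1. Now have (9|37).
9 ≡ 1 (mod 4), so quadratic reciprocity gives (9|37) = (37|9). Reduce: 37 ≡ 1 (mod 9). Now have (1|9).
(1|9) = 1. Collecting the sign factors: 1.
(-12864|8527) = 1, and 8527 is prime, so -12864 is a quadratic residue mod 8527.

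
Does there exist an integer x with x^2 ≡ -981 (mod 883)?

yes

(-981/883)
  = -(981/883)    [883 ≡ 3 mod 4 ⇒ (-1/883) = -1]
  = -(98/883)    [981 ≡ 98 mod 883]
  = (49/883)    [883 ≡ 3 mod 8 ⇒ (2/883) = -1]
  = (883/49)    [QR: 49 ≡ 1 mod 4, sign kept]
  = (1/49)    [883 ≡ 1 mod 49]
  = 1    [(1/49) = 1]
(-981/883) = 1, and 883 is prime, so -981 is a quadratic residue mod 883.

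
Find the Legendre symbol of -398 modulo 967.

Reduce the numerator: -398 ≡ 569 (mod 967), so (-398/967) = (569/967).
569 ≡ 1 (mod 4), so quadratic reciprocity gives (569/967) = (967/569). Reduce: 967 ≡ 398 (mod 569). Now have (398/569).
Factor out 2: 398 = 2·199. Since 569 ≡ 1 (mod 8), (2/569) = +1. Now have (199/569).
569 ≡ 1 (mod 4), so quadratic reciprocity gives (199/569) = (569/199). Reduce: 569 ≡ 171 (mod 199). Now have (171/199).
Both 171 ≡ 3 and 199 ≡ 3 (mod 4), so reciprocity gives (171/199) = -(199/171). Reduce: 199 ≡ 28 (mod 171). Now have -(28/171).
Factor out 2: 28 = 2^2·7. Since 171 ≡ 3 (mod 8), (2/171) = -1, and (2/171)^2 = +1. Now have -(7/171).
Both 7 ≡ 3 and 171 ≡ 3 (mod 4), so reciprocity gives (7/171) = -(171/7). Reduce: 171 ≡ 3 (mod 7). Now have (3/7).
Both 3 ≡ 3 and 7 ≡ 3 (mod 4), so reciprocity gives (3/7) = -(7/3). Reduce: 7 ≡ 1 (mod 3). Now have -(1/3).
(1/3) = 1. Collecting the sign factors: -1.

-1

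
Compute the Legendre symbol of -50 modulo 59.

1

Reduce the numerator: -50 ≡ 9 (mod 59), so (-50/59) = (9/59).
9 ≡ 1 (mod 4), so quadratic reciprocity gives (9/59) = (59/9). Reduce: 59 ≡ 5 (mod 9). Now have (5/9).
5 ≡ 1 (mod 4), so quadratic reciprocity gives (5/9) = (9/5). Reduce: 9 ≡ 4 (mod 5). Now have (4/5).
Factor out 2: 4 = 2^2. Since 5 ≡ 5 (mod 8), (2/5) = -1, and (2/5)^2 = +1. Now have (1/5).
(1/5) = 1. Collecting the sign factors: 1.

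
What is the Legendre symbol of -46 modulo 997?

-1

Pull out -1: (-46|997) = (-1|997)·(46|997). Since 997 ≡ 1 (mod 4), (-1|997) = +1. Now have (46|997).
Factor out 2: 46 = 2·23. Since 997 ≡ 5 (mod 8), (2|997) = -1. Now have -(23|997).
997 ≡ 1 (mod 4), so quadratic reciprocity gives (23|997) = (997|23). Reduce: 997 ≡ 8 (mod 23). Now have -(8|23).
Factor out 2: 8 = 2^3. Since 23 ≡ 7 (mod 8), (2|23) = +1, and (2|23)^3 = +1. Now have -(1|23).
(1|23) = 1. Collecting the sign factors: -1.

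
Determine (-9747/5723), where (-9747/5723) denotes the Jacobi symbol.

(-9747/5723)
  = -(9747/5723)    [5723 ≡ 3 mod 4 ⇒ (-1/5723) = -1]
  = -(4024/5723)    [9747 ≡ 4024 mod 5723]
  = (503/5723)    [5723 ≡ 3 mod 8 ⇒ (2/5723)^3 = -1]
  = -(5723/503)    [QR: both ≡ 3 mod 4, sign flips]
  = -(190/503)    [5723 ≡ 190 mod 503]
  = -(95/503)    [503 ≡ 7 mod 8 ⇒ (2/503) = +1]
  = (503/95)    [QR: both ≡ 3 mod 4, sign flips]
  = (28/95)    [503 ≡ 28 mod 95]
  = (7/95)    [95 ≡ 7 mod 8 ⇒ (2/95)^2 = +1]
  = -(95/7)    [QR: both ≡ 3 mod 4, sign flips]
  = -(4/7)    [95 ≡ 4 mod 7]
  = -(1/7)    [7 ≡ 7 mod 8 ⇒ (2/7)^2 = +1]
  = -1    [(1/7) = 1]

-1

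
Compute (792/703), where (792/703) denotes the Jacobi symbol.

1

(792/703)
  = (89/703)    [792 ≡ 89 mod 703]
  = (703/89)    [QR: 89 ≡ 1 mod 4, sign kept]
  = (80/89)    [703 ≡ 80 mod 89]
  = (5/89)    [89 ≡ 1 mod 8 ⇒ (2/89)^4 = +1]
  = (89/5)    [QR: 5 ≡ 1 mod 4, sign kept]
  = (4/5)    [89 ≡ 4 mod 5]
  = (1/5)    [5 ≡ 5 mod 8 ⇒ (2/5)^2 = +1]
  = 1    [(1/5) = 1]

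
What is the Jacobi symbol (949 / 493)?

1

(949 / 493)
  = (456 / 493)    [949 ≡ 456 mod 493]
  = -(57 / 493)    [493 ≡ 5 mod 8 ⇒ (2 / 493)^3 = -1]
  = -(493 / 57)    [QR: 57 ≡ 1 mod 4, sign kept]
  = -(37 / 57)    [493 ≡ 37 mod 57]
  = -(57 / 37)    [QR: 37 ≡ 1 mod 4, sign kept]
  = -(20 / 37)    [57 ≡ 20 mod 37]
  = -(5 / 37)    [37 ≡ 5 mod 8 ⇒ (2 / 37)^2 = +1]
  = -(37 / 5)    [QR: 5 ≡ 1 mod 4, sign kept]
  = -(2 / 5)    [37 ≡ 2 mod 5]
  = (1 / 5)    [5 ≡ 5 mod 8 ⇒ (2 / 5) = -1]
  = 1    [(1 / 5) = 1]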